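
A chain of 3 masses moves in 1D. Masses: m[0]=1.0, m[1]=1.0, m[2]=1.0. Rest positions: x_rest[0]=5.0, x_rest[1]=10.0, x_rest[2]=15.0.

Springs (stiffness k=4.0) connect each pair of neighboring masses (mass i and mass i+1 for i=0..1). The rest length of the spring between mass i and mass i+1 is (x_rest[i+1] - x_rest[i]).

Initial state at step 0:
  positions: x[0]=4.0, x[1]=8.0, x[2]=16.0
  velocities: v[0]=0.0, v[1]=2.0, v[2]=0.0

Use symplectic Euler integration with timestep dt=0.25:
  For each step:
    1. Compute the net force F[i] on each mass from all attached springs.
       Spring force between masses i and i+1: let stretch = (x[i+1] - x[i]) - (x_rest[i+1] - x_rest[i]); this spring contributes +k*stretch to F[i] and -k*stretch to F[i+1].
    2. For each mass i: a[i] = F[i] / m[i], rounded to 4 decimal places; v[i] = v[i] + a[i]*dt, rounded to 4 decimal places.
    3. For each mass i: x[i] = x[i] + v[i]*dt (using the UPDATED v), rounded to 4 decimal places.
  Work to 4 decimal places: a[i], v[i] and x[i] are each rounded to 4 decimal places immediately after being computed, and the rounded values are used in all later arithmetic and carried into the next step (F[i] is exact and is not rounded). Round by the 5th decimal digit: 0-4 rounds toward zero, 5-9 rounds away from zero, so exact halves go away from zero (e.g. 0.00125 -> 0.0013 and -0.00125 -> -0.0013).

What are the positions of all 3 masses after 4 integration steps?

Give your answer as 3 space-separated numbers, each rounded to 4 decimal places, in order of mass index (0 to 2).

Answer: 5.2930 10.7500 13.9571

Derivation:
Step 0: x=[4.0000 8.0000 16.0000] v=[0.0000 2.0000 0.0000]
Step 1: x=[3.7500 9.5000 15.2500] v=[-1.0000 6.0000 -3.0000]
Step 2: x=[3.6875 11.0000 14.3125] v=[-0.2500 6.0000 -3.7500]
Step 3: x=[4.2031 11.5000 13.7969] v=[2.0625 2.0000 -2.0625]
Step 4: x=[5.2930 10.7500 13.9571] v=[4.3594 -3.0000 0.6406]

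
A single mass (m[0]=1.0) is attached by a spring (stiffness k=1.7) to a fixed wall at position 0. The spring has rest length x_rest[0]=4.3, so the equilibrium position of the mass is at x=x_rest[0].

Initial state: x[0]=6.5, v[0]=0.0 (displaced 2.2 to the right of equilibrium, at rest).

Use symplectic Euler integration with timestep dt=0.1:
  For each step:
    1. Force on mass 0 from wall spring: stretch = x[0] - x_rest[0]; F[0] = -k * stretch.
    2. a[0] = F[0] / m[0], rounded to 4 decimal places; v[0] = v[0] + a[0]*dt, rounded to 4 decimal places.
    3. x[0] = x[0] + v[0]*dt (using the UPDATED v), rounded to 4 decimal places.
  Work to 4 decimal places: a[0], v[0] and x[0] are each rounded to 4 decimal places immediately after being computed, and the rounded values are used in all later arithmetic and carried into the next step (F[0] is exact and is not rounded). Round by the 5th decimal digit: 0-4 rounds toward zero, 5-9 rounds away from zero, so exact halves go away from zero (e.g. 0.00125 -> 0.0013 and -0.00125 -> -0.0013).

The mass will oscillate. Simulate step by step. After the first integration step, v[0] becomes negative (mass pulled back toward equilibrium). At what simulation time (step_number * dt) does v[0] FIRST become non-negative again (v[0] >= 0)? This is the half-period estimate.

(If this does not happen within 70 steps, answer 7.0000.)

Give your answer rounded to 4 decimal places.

Answer: 2.5000

Derivation:
Step 0: x=[6.5000] v=[0.0000]
Step 1: x=[6.4626] v=[-0.3740]
Step 2: x=[6.3884] v=[-0.7416]
Step 3: x=[6.2787] v=[-1.0966]
Step 4: x=[6.1354] v=[-1.4330]
Step 5: x=[5.9609] v=[-1.7450]
Step 6: x=[5.7582] v=[-2.0274]
Step 7: x=[5.5307] v=[-2.2753]
Step 8: x=[5.2823] v=[-2.4845]
Step 9: x=[5.0172] v=[-2.6515]
Step 10: x=[4.7399] v=[-2.7734]
Step 11: x=[4.4551] v=[-2.8482]
Step 12: x=[4.1676] v=[-2.8746]
Step 13: x=[3.8824] v=[-2.8521]
Step 14: x=[3.6043] v=[-2.7811]
Step 15: x=[3.3380] v=[-2.6628]
Step 16: x=[3.0881] v=[-2.4993]
Step 17: x=[2.8588] v=[-2.2933]
Step 18: x=[2.6540] v=[-2.0483]
Step 19: x=[2.4772] v=[-1.7685]
Step 20: x=[2.3313] v=[-1.4586]
Step 21: x=[2.2189] v=[-1.1239]
Step 22: x=[2.1419] v=[-0.7701]
Step 23: x=[2.1016] v=[-0.4032]
Step 24: x=[2.0987] v=[-0.0295]
Step 25: x=[2.1332] v=[0.3447]
First v>=0 after going negative at step 25, time=2.5000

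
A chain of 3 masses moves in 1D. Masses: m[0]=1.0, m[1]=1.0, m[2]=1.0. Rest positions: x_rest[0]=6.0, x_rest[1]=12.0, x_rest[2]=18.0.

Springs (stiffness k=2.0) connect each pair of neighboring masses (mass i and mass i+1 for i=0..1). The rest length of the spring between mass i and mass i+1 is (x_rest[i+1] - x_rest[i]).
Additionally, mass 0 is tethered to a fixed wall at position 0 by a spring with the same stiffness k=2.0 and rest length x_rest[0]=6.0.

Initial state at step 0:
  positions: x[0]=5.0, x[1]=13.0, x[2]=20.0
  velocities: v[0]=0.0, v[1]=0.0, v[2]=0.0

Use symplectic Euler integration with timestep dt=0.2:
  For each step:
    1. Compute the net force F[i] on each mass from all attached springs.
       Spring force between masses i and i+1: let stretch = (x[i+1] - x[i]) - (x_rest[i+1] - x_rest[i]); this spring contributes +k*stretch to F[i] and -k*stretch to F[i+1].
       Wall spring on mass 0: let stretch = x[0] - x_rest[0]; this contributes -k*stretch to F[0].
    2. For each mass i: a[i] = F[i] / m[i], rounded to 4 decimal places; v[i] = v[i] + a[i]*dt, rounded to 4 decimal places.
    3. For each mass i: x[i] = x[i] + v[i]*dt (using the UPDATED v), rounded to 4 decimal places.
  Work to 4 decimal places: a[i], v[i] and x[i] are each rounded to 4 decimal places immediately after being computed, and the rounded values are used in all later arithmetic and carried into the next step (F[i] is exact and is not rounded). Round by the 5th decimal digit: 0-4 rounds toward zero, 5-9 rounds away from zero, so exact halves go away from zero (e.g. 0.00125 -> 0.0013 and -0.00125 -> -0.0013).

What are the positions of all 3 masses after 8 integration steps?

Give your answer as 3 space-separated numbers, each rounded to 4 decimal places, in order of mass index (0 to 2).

Step 0: x=[5.0000 13.0000 20.0000] v=[0.0000 0.0000 0.0000]
Step 1: x=[5.2400 12.9200 19.9200] v=[1.2000 -0.4000 -0.4000]
Step 2: x=[5.6752 12.7856 19.7600] v=[2.1760 -0.6720 -0.8000]
Step 3: x=[6.2252 12.6403 19.5220] v=[2.7501 -0.7264 -1.1898]
Step 4: x=[6.7904 12.5323 19.2135] v=[2.8261 -0.5398 -1.5425]
Step 5: x=[7.2717 12.4995 18.8505] v=[2.4067 -0.1641 -1.8150]
Step 6: x=[7.5895 12.5565 18.4594] v=[1.5891 0.2852 -1.9554]
Step 7: x=[7.6975 12.6884 18.0761] v=[0.5401 0.6596 -1.9166]
Step 8: x=[7.5890 12.8521 17.7418] v=[-0.5425 0.8183 -1.6717]

Answer: 7.5890 12.8521 17.7418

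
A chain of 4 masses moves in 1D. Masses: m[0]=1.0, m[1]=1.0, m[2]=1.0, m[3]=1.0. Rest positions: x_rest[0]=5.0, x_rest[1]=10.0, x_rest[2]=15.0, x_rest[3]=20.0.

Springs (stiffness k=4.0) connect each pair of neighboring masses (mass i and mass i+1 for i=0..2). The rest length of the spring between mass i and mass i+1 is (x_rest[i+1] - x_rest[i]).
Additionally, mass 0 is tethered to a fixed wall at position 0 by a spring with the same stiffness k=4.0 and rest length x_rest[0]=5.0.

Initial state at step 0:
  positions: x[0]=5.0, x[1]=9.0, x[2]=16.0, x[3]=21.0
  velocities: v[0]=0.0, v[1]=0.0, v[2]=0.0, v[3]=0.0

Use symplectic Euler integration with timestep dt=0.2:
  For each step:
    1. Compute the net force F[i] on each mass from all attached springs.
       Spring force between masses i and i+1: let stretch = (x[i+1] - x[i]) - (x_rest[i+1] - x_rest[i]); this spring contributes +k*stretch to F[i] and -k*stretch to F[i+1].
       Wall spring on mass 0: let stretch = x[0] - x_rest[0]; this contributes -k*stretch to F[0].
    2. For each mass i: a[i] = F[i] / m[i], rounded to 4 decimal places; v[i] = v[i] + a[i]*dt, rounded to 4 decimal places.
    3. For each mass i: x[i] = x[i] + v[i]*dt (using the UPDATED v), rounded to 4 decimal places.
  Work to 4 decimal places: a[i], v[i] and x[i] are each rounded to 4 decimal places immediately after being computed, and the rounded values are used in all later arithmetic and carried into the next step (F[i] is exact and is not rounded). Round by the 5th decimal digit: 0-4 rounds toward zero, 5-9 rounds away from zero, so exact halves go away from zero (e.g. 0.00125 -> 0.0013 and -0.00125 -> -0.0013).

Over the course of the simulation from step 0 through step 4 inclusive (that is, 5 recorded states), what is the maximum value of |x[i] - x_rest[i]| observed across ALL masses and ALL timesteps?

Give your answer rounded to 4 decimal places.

Step 0: x=[5.0000 9.0000 16.0000 21.0000] v=[0.0000 0.0000 0.0000 0.0000]
Step 1: x=[4.8400 9.4800 15.6800 21.0000] v=[-0.8000 2.4000 -1.6000 0.0000]
Step 2: x=[4.6480 10.2096 15.2192 20.9488] v=[-0.9600 3.6480 -2.3040 -0.2560]
Step 3: x=[4.6022 10.8509 14.8736 20.7809] v=[-0.2291 3.2064 -1.7280 -0.8397]
Step 4: x=[4.8198 11.1360 14.8295 20.4678] v=[1.0881 1.4256 -0.2203 -1.5655]
Max displacement = 1.1360

Answer: 1.1360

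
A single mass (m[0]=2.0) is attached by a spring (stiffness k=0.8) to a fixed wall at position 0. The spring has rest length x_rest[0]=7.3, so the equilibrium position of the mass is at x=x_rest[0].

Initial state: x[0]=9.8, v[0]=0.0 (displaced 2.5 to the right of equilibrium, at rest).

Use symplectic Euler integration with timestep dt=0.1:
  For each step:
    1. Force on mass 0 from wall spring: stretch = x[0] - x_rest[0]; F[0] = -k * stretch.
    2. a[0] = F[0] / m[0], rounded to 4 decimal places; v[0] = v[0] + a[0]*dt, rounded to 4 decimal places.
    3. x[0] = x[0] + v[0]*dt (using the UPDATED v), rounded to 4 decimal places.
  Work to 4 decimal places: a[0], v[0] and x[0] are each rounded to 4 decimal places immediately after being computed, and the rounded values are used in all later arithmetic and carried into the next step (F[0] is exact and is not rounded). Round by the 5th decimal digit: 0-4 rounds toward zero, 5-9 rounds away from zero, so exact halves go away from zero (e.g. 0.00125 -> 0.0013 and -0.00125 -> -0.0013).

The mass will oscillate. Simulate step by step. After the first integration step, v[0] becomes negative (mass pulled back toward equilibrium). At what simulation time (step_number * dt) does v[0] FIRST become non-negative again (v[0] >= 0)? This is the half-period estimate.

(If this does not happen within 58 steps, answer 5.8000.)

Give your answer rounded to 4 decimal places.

Answer: 5.0000

Derivation:
Step 0: x=[9.8000] v=[0.0000]
Step 1: x=[9.7900] v=[-0.1000]
Step 2: x=[9.7700] v=[-0.1996]
Step 3: x=[9.7402] v=[-0.2984]
Step 4: x=[9.7006] v=[-0.3960]
Step 5: x=[9.6514] v=[-0.4920]
Step 6: x=[9.5928] v=[-0.5861]
Step 7: x=[9.5250] v=[-0.6778]
Step 8: x=[9.4483] v=[-0.7668]
Step 9: x=[9.3630] v=[-0.8527]
Step 10: x=[9.2695] v=[-0.9352]
Step 11: x=[9.1681] v=[-1.0140]
Step 12: x=[9.0592] v=[-1.0887]
Step 13: x=[8.9433] v=[-1.1591]
Step 14: x=[8.8208] v=[-1.2248]
Step 15: x=[8.6922] v=[-1.2856]
Step 16: x=[8.5581] v=[-1.3413]
Step 17: x=[8.4189] v=[-1.3916]
Step 18: x=[8.2753] v=[-1.4364]
Step 19: x=[8.1278] v=[-1.4754]
Step 20: x=[7.9770] v=[-1.5085]
Step 21: x=[7.8234] v=[-1.5356]
Step 22: x=[7.6678] v=[-1.5565]
Step 23: x=[7.5107] v=[-1.5712]
Step 24: x=[7.3527] v=[-1.5796]
Step 25: x=[7.1945] v=[-1.5817]
Step 26: x=[7.0368] v=[-1.5775]
Step 27: x=[6.8801] v=[-1.5670]
Step 28: x=[6.7251] v=[-1.5502]
Step 29: x=[6.5724] v=[-1.5272]
Step 30: x=[6.4226] v=[-1.4981]
Step 31: x=[6.2763] v=[-1.4630]
Step 32: x=[6.1341] v=[-1.4221]
Step 33: x=[5.9966] v=[-1.3755]
Step 34: x=[5.8643] v=[-1.3234]
Step 35: x=[5.7377] v=[-1.2660]
Step 36: x=[5.6174] v=[-1.2035]
Step 37: x=[5.5038] v=[-1.1362]
Step 38: x=[5.3974] v=[-1.0644]
Step 39: x=[5.2986] v=[-0.9883]
Step 40: x=[5.2078] v=[-0.9082]
Step 41: x=[5.1254] v=[-0.8245]
Step 42: x=[5.0517] v=[-0.7375]
Step 43: x=[4.9869] v=[-0.6476]
Step 44: x=[4.9314] v=[-0.5551]
Step 45: x=[4.8854] v=[-0.4604]
Step 46: x=[4.8490] v=[-0.3638]
Step 47: x=[4.8224] v=[-0.2658]
Step 48: x=[4.8057] v=[-0.1667]
Step 49: x=[4.7990] v=[-0.0669]
Step 50: x=[4.8023] v=[0.0331]
First v>=0 after going negative at step 50, time=5.0000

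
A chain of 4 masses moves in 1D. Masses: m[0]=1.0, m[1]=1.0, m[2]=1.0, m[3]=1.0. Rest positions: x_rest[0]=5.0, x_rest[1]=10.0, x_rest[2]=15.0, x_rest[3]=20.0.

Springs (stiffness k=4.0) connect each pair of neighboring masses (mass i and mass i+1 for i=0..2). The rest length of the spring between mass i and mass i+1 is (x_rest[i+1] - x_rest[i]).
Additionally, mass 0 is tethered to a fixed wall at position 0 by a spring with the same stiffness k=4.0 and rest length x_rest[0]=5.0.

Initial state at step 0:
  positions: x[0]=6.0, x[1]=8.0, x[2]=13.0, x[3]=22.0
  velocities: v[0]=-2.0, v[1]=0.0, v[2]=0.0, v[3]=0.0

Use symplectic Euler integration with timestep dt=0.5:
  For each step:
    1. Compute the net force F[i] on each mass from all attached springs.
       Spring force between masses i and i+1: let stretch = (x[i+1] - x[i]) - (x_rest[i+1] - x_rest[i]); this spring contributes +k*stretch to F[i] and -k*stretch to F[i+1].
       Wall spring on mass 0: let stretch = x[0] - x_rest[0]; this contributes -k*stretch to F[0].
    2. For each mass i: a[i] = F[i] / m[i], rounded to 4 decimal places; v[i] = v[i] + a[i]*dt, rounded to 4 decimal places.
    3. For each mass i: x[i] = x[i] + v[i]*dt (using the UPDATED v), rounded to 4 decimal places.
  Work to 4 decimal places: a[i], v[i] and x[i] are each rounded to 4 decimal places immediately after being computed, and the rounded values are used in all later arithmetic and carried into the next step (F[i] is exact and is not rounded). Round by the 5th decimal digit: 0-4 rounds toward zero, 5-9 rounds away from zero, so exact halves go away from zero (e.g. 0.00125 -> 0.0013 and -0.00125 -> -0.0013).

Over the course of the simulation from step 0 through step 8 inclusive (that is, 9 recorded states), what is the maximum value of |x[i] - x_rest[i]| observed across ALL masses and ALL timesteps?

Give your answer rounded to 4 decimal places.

Step 0: x=[6.0000 8.0000 13.0000 22.0000] v=[-2.0000 0.0000 0.0000 0.0000]
Step 1: x=[1.0000 11.0000 17.0000 18.0000] v=[-10.0000 6.0000 8.0000 -8.0000]
Step 2: x=[5.0000 10.0000 16.0000 18.0000] v=[8.0000 -2.0000 -2.0000 0.0000]
Step 3: x=[9.0000 10.0000 11.0000 21.0000] v=[8.0000 0.0000 -10.0000 6.0000]
Step 4: x=[5.0000 10.0000 15.0000 19.0000] v=[-8.0000 0.0000 8.0000 -4.0000]
Step 5: x=[1.0000 10.0000 18.0000 18.0000] v=[-8.0000 0.0000 6.0000 -2.0000]
Step 6: x=[5.0000 9.0000 13.0000 22.0000] v=[8.0000 -2.0000 -10.0000 8.0000]
Step 7: x=[8.0000 8.0000 13.0000 22.0000] v=[6.0000 -2.0000 0.0000 0.0000]
Step 8: x=[3.0000 12.0000 17.0000 18.0000] v=[-10.0000 8.0000 8.0000 -8.0000]
Max displacement = 4.0000

Answer: 4.0000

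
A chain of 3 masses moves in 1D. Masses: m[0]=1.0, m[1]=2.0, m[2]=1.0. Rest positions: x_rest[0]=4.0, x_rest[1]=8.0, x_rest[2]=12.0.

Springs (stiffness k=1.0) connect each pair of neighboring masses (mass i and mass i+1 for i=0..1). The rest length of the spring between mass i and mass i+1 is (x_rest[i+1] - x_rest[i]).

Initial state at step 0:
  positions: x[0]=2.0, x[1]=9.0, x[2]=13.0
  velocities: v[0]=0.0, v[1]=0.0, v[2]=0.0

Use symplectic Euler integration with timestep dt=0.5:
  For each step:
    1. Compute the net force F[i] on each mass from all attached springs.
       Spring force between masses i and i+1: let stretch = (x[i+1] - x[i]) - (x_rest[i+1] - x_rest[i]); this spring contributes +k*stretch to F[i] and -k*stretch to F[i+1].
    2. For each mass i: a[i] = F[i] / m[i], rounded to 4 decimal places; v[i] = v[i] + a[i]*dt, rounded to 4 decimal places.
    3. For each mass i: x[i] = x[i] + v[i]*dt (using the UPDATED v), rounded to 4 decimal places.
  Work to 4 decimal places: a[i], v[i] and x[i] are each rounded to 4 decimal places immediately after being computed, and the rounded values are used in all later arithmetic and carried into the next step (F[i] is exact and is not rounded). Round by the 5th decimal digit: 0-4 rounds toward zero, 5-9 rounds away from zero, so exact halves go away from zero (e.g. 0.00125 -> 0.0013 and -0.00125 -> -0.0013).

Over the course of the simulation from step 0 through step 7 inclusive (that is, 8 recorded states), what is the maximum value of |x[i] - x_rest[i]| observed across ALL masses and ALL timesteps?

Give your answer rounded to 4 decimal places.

Answer: 2.2379

Derivation:
Step 0: x=[2.0000 9.0000 13.0000] v=[0.0000 0.0000 0.0000]
Step 1: x=[2.7500 8.6250 13.0000] v=[1.5000 -0.7500 0.0000]
Step 2: x=[3.9688 8.0625 12.9063] v=[2.4375 -1.1250 -0.1875]
Step 3: x=[5.2110 7.5938 12.6016] v=[2.4844 -0.9375 -0.6094]
Step 4: x=[6.0489 7.4532 12.0450] v=[1.6758 -0.2813 -1.1133]
Step 5: x=[6.2379 7.7110 11.3404] v=[0.3780 0.5156 -1.4092]
Step 6: x=[5.7952 8.2384 10.7285] v=[-0.8855 1.0547 -1.2239]
Step 7: x=[4.9633 8.7717 10.4940] v=[-1.6639 1.0665 -0.4690]
Max displacement = 2.2379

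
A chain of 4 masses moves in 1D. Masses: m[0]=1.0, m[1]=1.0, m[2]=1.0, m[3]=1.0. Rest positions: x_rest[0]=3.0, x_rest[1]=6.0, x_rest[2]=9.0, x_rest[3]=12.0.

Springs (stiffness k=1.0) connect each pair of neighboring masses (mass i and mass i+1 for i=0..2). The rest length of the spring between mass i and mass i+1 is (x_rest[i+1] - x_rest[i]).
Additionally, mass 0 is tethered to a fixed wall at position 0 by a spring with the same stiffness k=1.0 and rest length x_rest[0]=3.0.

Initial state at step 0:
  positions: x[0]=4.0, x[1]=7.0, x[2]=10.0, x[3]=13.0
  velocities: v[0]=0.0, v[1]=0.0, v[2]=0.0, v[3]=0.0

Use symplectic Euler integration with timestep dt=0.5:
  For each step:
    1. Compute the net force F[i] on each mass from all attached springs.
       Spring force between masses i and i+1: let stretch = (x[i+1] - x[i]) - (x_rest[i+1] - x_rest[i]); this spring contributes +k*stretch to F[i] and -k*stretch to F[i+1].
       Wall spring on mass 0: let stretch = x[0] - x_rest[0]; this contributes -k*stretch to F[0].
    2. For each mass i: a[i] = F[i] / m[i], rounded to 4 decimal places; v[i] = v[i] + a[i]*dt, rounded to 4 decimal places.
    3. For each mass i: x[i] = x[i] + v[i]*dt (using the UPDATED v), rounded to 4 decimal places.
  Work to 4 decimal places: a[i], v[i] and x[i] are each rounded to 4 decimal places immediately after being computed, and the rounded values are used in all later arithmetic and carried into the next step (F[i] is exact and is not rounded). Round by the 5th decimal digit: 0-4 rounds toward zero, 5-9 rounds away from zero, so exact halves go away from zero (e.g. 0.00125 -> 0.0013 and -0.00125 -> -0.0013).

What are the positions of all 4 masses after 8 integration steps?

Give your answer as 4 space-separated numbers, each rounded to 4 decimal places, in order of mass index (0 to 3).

Step 0: x=[4.0000 7.0000 10.0000 13.0000] v=[0.0000 0.0000 0.0000 0.0000]
Step 1: x=[3.7500 7.0000 10.0000 13.0000] v=[-0.5000 0.0000 0.0000 0.0000]
Step 2: x=[3.3750 6.9375 10.0000 13.0000] v=[-0.7500 -0.1250 0.0000 0.0000]
Step 3: x=[3.0469 6.7500 9.9844 13.0000] v=[-0.6563 -0.3750 -0.0313 0.0000]
Step 4: x=[2.8828 6.4453 9.9141 12.9961] v=[-0.3282 -0.6094 -0.1407 -0.0078]
Step 5: x=[2.8887 6.1172 9.7471 12.9717] v=[0.0117 -0.6563 -0.3341 -0.0488]
Step 6: x=[2.9795 5.8894 9.4787 12.8912] v=[0.1816 -0.4556 -0.5368 -0.1611]
Step 7: x=[3.0529 5.8315 9.1661 12.7075] v=[0.1468 -0.1159 -0.6252 -0.3674]
Step 8: x=[3.0578 5.9126 8.9052 12.3885] v=[0.0097 0.1621 -0.5218 -0.6381]

Answer: 3.0578 5.9126 8.9052 12.3885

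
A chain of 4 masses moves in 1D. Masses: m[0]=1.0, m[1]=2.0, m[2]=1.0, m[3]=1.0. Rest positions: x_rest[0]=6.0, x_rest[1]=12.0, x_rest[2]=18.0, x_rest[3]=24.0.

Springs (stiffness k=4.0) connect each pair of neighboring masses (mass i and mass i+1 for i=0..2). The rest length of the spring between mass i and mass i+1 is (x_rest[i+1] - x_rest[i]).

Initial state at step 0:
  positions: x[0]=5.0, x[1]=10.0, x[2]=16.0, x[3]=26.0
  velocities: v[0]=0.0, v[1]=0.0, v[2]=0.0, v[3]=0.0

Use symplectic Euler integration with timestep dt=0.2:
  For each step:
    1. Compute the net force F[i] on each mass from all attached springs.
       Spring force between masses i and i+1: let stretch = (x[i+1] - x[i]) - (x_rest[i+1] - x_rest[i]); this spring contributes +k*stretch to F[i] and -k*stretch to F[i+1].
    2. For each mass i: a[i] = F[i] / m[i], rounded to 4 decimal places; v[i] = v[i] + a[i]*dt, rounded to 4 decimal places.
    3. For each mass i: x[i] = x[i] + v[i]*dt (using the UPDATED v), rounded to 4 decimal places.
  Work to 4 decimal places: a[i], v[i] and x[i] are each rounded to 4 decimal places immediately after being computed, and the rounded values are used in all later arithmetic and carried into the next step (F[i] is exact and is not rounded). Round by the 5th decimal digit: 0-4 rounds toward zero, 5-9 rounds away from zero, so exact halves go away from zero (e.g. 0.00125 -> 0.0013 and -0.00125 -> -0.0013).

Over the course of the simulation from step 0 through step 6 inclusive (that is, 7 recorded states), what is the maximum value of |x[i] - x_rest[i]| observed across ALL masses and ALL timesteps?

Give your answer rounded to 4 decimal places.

Answer: 2.4505

Derivation:
Step 0: x=[5.0000 10.0000 16.0000 26.0000] v=[0.0000 0.0000 0.0000 0.0000]
Step 1: x=[4.8400 10.0800 16.6400 25.3600] v=[-0.8000 0.4000 3.2000 -3.2000]
Step 2: x=[4.5584 10.2656 17.6256 24.2848] v=[-1.4080 0.9280 4.9280 -5.3760]
Step 3: x=[4.2300 10.5834 18.4991 23.1041] v=[-1.6422 1.5891 4.3674 -5.9034]
Step 4: x=[3.9581 11.0262 18.8429 22.1466] v=[-1.3595 2.2140 1.7188 -4.7874]
Step 5: x=[3.8571 11.5289 18.4646 21.6205] v=[-0.5050 2.5134 -1.8916 -2.6304]
Step 6: x=[4.0236 11.9727 17.4815 21.5495] v=[0.8324 2.2190 -4.9154 -0.3551]
Max displacement = 2.4505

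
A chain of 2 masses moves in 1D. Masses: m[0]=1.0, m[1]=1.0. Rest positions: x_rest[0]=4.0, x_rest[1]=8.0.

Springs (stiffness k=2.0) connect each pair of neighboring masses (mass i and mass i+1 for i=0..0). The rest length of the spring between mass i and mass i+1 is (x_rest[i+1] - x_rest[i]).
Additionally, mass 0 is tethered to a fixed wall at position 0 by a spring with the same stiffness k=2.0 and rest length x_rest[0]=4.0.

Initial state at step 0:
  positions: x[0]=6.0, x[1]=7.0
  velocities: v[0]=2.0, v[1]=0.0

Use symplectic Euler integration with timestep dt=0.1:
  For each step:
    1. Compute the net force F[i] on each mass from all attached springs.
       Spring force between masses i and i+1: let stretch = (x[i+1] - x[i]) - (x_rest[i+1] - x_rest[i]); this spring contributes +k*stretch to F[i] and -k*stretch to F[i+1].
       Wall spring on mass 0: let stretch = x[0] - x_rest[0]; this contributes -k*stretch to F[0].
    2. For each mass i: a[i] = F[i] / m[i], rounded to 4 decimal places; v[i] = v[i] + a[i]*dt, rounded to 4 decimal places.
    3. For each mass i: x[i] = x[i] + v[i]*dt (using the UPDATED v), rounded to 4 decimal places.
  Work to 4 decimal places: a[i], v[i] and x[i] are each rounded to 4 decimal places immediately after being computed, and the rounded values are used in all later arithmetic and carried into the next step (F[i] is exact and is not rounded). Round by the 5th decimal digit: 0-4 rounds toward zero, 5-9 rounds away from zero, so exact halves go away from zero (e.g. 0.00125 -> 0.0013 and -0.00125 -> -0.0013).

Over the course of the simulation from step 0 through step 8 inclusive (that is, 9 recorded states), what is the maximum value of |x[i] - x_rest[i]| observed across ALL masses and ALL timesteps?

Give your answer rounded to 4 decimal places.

Step 0: x=[6.0000 7.0000] v=[2.0000 0.0000]
Step 1: x=[6.1000 7.0600] v=[1.0000 0.6000]
Step 2: x=[6.0972 7.1808] v=[-0.0280 1.2080]
Step 3: x=[5.9941 7.3599] v=[-1.0307 1.7913]
Step 4: x=[5.7985 7.5917] v=[-1.9564 2.3181]
Step 5: x=[5.5228 7.8677] v=[-2.7575 2.7595]
Step 6: x=[5.1835 8.1768] v=[-3.3931 3.0905]
Step 7: x=[4.8004 8.5060] v=[-3.8311 3.2918]
Step 8: x=[4.3954 8.8411] v=[-4.0501 3.3507]
Max displacement = 2.1000

Answer: 2.1000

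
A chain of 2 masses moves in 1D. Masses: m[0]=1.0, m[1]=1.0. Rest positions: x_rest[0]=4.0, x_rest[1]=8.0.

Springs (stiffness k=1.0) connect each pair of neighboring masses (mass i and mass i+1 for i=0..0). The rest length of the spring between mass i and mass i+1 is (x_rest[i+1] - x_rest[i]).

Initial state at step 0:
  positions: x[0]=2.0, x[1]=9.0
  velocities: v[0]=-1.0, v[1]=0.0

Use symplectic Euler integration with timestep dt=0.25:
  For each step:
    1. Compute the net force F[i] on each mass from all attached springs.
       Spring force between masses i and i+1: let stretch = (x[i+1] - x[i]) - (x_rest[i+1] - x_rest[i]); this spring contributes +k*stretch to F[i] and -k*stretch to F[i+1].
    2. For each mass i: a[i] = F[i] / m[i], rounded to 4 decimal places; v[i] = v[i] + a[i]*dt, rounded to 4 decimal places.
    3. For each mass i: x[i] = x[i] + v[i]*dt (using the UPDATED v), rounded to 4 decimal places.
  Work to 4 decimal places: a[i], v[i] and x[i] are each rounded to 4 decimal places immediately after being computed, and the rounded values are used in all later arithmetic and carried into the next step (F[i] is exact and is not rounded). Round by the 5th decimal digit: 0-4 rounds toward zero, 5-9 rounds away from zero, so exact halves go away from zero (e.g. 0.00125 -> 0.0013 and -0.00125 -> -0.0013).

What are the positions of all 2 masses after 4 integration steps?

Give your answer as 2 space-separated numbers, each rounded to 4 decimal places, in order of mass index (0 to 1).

Step 0: x=[2.0000 9.0000] v=[-1.0000 0.0000]
Step 1: x=[1.9375 8.8125] v=[-0.2500 -0.7500]
Step 2: x=[2.0547 8.4453] v=[0.4688 -1.4688]
Step 3: x=[2.3213 7.9287] v=[1.0665 -2.0665]
Step 4: x=[2.6884 7.3116] v=[1.4684 -2.4684]

Answer: 2.6884 7.3116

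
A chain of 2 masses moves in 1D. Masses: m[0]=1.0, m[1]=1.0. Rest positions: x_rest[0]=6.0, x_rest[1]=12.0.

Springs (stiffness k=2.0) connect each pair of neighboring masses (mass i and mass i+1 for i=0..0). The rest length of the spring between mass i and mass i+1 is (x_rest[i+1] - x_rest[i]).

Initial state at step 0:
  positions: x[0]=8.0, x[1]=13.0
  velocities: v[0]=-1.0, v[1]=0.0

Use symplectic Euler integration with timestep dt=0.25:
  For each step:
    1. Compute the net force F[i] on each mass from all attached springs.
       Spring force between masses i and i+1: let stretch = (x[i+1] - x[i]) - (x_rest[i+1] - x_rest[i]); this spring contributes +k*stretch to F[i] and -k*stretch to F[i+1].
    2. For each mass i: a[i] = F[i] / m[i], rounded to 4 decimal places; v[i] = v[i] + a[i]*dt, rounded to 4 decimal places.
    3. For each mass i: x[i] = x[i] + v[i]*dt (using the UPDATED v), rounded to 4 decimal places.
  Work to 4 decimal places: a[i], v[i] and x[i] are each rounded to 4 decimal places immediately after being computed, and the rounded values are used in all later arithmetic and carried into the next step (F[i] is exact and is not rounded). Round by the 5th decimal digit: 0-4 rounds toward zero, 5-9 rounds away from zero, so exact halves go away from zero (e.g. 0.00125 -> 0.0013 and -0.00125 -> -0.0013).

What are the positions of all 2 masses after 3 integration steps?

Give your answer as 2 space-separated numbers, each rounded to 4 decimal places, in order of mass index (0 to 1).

Answer: 6.7656 13.4844

Derivation:
Step 0: x=[8.0000 13.0000] v=[-1.0000 0.0000]
Step 1: x=[7.6250 13.1250] v=[-1.5000 0.5000]
Step 2: x=[7.1875 13.3125] v=[-1.7500 0.7500]
Step 3: x=[6.7656 13.4844] v=[-1.6875 0.6875]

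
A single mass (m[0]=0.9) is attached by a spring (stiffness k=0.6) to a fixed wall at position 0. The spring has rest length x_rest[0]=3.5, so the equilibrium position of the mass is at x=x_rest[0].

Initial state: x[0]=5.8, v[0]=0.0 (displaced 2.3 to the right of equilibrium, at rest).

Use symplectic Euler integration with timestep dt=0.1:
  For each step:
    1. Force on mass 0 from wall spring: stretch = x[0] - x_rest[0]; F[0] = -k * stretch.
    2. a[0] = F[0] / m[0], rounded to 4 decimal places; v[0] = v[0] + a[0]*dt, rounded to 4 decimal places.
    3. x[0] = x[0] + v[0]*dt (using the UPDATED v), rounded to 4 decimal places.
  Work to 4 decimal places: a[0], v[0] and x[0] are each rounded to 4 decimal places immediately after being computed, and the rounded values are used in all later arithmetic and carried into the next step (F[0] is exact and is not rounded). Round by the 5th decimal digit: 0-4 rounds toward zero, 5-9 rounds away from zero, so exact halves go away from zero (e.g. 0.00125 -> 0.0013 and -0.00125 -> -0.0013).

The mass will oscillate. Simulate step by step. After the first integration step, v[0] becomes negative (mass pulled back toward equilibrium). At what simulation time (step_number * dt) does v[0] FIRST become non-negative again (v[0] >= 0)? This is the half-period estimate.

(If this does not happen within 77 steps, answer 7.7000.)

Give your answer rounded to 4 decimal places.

Step 0: x=[5.8000] v=[0.0000]
Step 1: x=[5.7847] v=[-0.1533]
Step 2: x=[5.7541] v=[-0.3056]
Step 3: x=[5.7085] v=[-0.4559]
Step 4: x=[5.6482] v=[-0.6031]
Step 5: x=[5.5736] v=[-0.7463]
Step 6: x=[5.4852] v=[-0.8845]
Step 7: x=[5.3835] v=[-1.0169]
Step 8: x=[5.2693] v=[-1.1425]
Step 9: x=[5.1433] v=[-1.2605]
Step 10: x=[5.0063] v=[-1.3701]
Step 11: x=[4.8593] v=[-1.4705]
Step 12: x=[4.7032] v=[-1.5611]
Step 13: x=[4.5391] v=[-1.6413]
Step 14: x=[4.3680] v=[-1.7106]
Step 15: x=[4.1912] v=[-1.7685]
Step 16: x=[4.0097] v=[-1.8146]
Step 17: x=[3.8248] v=[-1.8486]
Step 18: x=[3.6378] v=[-1.8703]
Step 19: x=[3.4499] v=[-1.8795]
Step 20: x=[3.2623] v=[-1.8762]
Step 21: x=[3.0763] v=[-1.8604]
Step 22: x=[2.8931] v=[-1.8322]
Step 23: x=[2.7139] v=[-1.7917]
Step 24: x=[2.5400] v=[-1.7393]
Step 25: x=[2.3725] v=[-1.6753]
Step 26: x=[2.2125] v=[-1.6001]
Step 27: x=[2.0611] v=[-1.5143]
Step 28: x=[1.9193] v=[-1.4184]
Step 29: x=[1.7880] v=[-1.3130]
Step 30: x=[1.6681] v=[-1.1989]
Step 31: x=[1.5604] v=[-1.0768]
Step 32: x=[1.4657] v=[-0.9475]
Step 33: x=[1.3845] v=[-0.8119]
Step 34: x=[1.3174] v=[-0.6709]
Step 35: x=[1.2649] v=[-0.5254]
Step 36: x=[1.2273] v=[-0.3764]
Step 37: x=[1.2048] v=[-0.2249]
Step 38: x=[1.1976] v=[-0.0719]
Step 39: x=[1.2058] v=[0.0816]
First v>=0 after going negative at step 39, time=3.9000

Answer: 3.9000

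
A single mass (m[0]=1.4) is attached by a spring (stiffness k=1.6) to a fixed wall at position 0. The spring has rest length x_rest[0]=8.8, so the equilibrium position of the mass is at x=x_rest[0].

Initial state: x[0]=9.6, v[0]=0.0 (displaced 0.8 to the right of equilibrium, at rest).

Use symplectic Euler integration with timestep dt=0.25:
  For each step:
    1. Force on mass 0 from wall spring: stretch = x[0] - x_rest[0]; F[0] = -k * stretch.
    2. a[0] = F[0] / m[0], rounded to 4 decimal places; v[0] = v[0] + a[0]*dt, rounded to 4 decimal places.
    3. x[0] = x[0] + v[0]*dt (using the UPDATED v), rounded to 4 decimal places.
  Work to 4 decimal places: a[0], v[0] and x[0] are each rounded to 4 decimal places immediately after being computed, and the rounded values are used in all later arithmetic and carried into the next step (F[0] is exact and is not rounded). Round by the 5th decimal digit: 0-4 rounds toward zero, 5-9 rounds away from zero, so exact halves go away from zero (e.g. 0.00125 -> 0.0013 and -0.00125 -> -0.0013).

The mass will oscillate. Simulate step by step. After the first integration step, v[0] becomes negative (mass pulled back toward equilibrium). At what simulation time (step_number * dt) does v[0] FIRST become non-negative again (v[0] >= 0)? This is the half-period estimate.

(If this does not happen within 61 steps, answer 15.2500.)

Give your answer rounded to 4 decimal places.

Answer: 3.0000

Derivation:
Step 0: x=[9.6000] v=[0.0000]
Step 1: x=[9.5429] v=[-0.2286]
Step 2: x=[9.4327] v=[-0.4409]
Step 3: x=[9.2773] v=[-0.6217]
Step 4: x=[9.0878] v=[-0.7581]
Step 5: x=[8.8777] v=[-0.8403]
Step 6: x=[8.6621] v=[-0.8625]
Step 7: x=[8.4563] v=[-0.8231]
Step 8: x=[8.2751] v=[-0.7249]
Step 9: x=[8.1314] v=[-0.5749]
Step 10: x=[8.0354] v=[-0.3839]
Step 11: x=[7.9940] v=[-0.1655]
Step 12: x=[8.0102] v=[0.0648]
First v>=0 after going negative at step 12, time=3.0000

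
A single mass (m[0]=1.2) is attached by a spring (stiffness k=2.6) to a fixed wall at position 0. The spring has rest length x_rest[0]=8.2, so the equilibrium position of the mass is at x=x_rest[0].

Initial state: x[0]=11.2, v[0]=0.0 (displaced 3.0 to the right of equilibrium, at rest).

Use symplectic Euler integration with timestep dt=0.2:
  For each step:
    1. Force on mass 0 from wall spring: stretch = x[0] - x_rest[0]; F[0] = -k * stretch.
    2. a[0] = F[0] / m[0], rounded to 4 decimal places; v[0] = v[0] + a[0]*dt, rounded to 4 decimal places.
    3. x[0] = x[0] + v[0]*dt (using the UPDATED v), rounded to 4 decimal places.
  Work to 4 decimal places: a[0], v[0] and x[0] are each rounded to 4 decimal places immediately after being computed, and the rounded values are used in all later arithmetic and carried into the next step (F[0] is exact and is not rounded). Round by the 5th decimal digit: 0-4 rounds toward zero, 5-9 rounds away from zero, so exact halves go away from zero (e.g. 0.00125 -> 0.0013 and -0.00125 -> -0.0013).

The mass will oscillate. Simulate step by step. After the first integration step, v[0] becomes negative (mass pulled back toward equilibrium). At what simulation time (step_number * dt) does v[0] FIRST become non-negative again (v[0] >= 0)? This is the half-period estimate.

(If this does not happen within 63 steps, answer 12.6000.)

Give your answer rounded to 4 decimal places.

Step 0: x=[11.2000] v=[0.0000]
Step 1: x=[10.9400] v=[-1.3000]
Step 2: x=[10.4425] v=[-2.4873]
Step 3: x=[9.7507] v=[-3.4591]
Step 4: x=[8.9245] v=[-4.1311]
Step 5: x=[8.0355] v=[-4.4451]
Step 6: x=[7.1607] v=[-4.3738]
Step 7: x=[6.3760] v=[-3.9234]
Step 8: x=[5.7494] v=[-3.1330]
Step 9: x=[5.3352] v=[-2.0711]
Step 10: x=[5.1693] v=[-0.8297]
Step 11: x=[5.2660] v=[0.4836]
First v>=0 after going negative at step 11, time=2.2000

Answer: 2.2000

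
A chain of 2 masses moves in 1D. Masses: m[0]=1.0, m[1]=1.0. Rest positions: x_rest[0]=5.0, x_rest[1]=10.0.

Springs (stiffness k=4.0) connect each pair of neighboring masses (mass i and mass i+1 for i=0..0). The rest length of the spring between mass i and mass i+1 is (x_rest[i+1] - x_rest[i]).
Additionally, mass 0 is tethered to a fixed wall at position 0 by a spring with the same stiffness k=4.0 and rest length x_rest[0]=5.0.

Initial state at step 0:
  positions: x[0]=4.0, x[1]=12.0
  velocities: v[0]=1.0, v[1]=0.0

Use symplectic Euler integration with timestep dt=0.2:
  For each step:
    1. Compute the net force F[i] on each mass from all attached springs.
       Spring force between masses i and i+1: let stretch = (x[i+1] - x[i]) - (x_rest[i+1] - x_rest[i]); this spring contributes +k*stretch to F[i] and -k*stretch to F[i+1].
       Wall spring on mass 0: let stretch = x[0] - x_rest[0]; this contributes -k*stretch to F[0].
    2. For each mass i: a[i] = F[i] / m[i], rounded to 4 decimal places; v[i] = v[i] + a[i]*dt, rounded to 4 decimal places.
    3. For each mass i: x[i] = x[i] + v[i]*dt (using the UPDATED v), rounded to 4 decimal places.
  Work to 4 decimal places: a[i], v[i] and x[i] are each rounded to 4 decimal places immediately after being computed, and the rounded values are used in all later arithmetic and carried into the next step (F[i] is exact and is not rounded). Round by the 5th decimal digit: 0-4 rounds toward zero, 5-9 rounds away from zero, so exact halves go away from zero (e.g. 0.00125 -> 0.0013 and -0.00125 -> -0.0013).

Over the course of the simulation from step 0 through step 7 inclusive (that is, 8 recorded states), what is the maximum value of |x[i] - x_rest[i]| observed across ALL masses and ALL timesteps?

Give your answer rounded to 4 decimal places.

Answer: 2.2606

Derivation:
Step 0: x=[4.0000 12.0000] v=[1.0000 0.0000]
Step 1: x=[4.8400 11.5200] v=[4.2000 -2.4000]
Step 2: x=[5.9744 10.7712] v=[5.6720 -3.7440]
Step 3: x=[6.9204 10.0549] v=[4.7299 -3.5814]
Step 4: x=[7.2606 9.6371] v=[1.7012 -2.0890]
Step 5: x=[6.8194 9.6391] v=[-2.2061 0.0098]
Step 6: x=[5.7382 9.9899] v=[-5.4059 1.7540]
Step 7: x=[4.4192 10.4604] v=[-6.5951 2.3526]
Max displacement = 2.2606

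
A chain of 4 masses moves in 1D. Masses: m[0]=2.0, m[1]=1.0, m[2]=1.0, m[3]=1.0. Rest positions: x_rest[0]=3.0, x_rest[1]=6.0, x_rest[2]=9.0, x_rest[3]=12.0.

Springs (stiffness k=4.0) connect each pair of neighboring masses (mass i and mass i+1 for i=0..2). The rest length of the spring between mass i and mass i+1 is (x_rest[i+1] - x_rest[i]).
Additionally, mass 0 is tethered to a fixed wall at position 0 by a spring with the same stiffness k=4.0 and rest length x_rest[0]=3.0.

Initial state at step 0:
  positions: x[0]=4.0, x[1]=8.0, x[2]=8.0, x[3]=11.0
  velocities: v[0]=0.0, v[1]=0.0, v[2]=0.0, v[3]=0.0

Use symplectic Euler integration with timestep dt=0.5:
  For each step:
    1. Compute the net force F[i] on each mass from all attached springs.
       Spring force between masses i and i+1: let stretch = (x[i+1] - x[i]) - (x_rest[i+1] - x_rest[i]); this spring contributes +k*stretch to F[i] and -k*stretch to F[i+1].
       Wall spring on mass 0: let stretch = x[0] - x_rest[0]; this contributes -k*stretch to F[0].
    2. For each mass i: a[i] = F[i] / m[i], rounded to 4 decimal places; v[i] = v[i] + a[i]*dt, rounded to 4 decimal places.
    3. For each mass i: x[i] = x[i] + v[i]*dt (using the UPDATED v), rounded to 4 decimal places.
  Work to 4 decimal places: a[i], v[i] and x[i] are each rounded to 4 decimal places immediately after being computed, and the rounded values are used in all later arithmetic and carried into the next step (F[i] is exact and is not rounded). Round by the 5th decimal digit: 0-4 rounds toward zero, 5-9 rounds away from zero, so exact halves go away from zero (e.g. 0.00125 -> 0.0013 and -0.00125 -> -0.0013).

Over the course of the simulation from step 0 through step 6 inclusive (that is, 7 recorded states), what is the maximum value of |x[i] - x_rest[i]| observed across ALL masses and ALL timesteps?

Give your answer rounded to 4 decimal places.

Answer: 2.5000

Derivation:
Step 0: x=[4.0000 8.0000 8.0000 11.0000] v=[0.0000 0.0000 0.0000 0.0000]
Step 1: x=[4.0000 4.0000 11.0000 11.0000] v=[0.0000 -8.0000 6.0000 0.0000]
Step 2: x=[2.0000 7.0000 7.0000 14.0000] v=[-4.0000 6.0000 -8.0000 6.0000]
Step 3: x=[1.5000 5.0000 10.0000 13.0000] v=[-1.0000 -4.0000 6.0000 -2.0000]
Step 4: x=[2.0000 4.5000 11.0000 12.0000] v=[1.0000 -1.0000 2.0000 -2.0000]
Step 5: x=[2.7500 8.0000 6.5000 13.0000] v=[1.5000 7.0000 -9.0000 2.0000]
Step 6: x=[4.7500 4.7500 10.0000 10.5000] v=[4.0000 -6.5000 7.0000 -5.0000]
Max displacement = 2.5000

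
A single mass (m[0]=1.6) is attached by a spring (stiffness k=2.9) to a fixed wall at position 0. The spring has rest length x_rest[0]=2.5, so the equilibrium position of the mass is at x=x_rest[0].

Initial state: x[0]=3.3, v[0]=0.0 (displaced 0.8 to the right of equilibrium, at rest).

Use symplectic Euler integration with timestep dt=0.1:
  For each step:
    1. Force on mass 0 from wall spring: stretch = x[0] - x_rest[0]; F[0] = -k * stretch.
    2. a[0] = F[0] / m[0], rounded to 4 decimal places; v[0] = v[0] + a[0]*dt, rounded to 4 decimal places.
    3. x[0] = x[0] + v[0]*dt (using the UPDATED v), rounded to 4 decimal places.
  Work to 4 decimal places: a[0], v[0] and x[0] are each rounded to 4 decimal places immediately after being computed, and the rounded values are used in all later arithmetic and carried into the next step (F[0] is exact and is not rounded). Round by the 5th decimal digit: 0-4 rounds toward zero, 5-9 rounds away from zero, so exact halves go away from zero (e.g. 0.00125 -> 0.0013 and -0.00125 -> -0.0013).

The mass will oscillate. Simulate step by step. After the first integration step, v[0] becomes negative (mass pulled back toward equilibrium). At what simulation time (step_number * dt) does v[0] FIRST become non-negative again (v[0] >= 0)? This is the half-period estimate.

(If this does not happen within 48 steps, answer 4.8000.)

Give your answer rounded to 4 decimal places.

Answer: 2.4000

Derivation:
Step 0: x=[3.3000] v=[0.0000]
Step 1: x=[3.2855] v=[-0.1450]
Step 2: x=[3.2568] v=[-0.2874]
Step 3: x=[3.2143] v=[-0.4246]
Step 4: x=[3.1589] v=[-0.5541]
Step 5: x=[3.0916] v=[-0.6735]
Step 6: x=[3.0135] v=[-0.7807]
Step 7: x=[2.9261] v=[-0.8738]
Step 8: x=[2.8310] v=[-0.9510]
Step 9: x=[2.7299] v=[-1.0110]
Step 10: x=[2.6246] v=[-1.0527]
Step 11: x=[2.5171] v=[-1.0753]
Step 12: x=[2.4093] v=[-1.0784]
Step 13: x=[2.3031] v=[-1.0620]
Step 14: x=[2.2005] v=[-1.0263]
Step 15: x=[2.1033] v=[-0.9720]
Step 16: x=[2.0133] v=[-0.9001]
Step 17: x=[1.9321] v=[-0.8119]
Step 18: x=[1.8612] v=[-0.7090]
Step 19: x=[1.8019] v=[-0.5932]
Step 20: x=[1.7552] v=[-0.4667]
Step 21: x=[1.7220] v=[-0.3317]
Step 22: x=[1.7029] v=[-0.1907]
Step 23: x=[1.6983] v=[-0.0462]
Step 24: x=[1.7082] v=[0.0991]
First v>=0 after going negative at step 24, time=2.4000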